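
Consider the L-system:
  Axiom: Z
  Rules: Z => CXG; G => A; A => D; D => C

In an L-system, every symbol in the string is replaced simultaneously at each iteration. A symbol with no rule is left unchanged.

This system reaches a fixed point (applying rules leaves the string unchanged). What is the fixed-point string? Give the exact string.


Answer: CXC

Derivation:
Step 0: Z
Step 1: CXG
Step 2: CXA
Step 3: CXD
Step 4: CXC
Step 5: CXC  (unchanged — fixed point at step 4)


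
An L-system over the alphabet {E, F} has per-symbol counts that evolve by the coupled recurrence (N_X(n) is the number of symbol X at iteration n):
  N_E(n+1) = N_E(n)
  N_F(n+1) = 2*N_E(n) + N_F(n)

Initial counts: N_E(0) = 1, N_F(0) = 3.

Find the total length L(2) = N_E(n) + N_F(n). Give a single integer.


Step 0: N_E=1, N_F=3, L=4
Step 1: N_E=1, N_F=5, L=6
Step 2: N_E=1, N_F=7, L=8

Answer: 8


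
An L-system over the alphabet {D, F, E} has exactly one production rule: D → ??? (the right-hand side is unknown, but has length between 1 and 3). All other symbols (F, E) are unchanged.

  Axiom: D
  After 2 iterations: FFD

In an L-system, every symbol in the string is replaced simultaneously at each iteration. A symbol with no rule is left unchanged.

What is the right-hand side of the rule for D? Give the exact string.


Trying D → FD:
  Step 0: D
  Step 1: FD
  Step 2: FFD
Matches the given result.

Answer: FD


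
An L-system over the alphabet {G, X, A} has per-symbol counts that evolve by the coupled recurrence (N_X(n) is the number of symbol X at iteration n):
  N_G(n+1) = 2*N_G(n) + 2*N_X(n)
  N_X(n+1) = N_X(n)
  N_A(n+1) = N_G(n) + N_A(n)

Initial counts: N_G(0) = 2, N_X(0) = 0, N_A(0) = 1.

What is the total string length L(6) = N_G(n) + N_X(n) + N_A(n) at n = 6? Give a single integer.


Step 0: N_G=2, N_X=0, N_A=1, L=3
Step 1: N_G=4, N_X=0, N_A=3, L=7
Step 2: N_G=8, N_X=0, N_A=7, L=15
Step 3: N_G=16, N_X=0, N_A=15, L=31
Step 4: N_G=32, N_X=0, N_A=31, L=63
Step 5: N_G=64, N_X=0, N_A=63, L=127
Step 6: N_G=128, N_X=0, N_A=127, L=255

Answer: 255


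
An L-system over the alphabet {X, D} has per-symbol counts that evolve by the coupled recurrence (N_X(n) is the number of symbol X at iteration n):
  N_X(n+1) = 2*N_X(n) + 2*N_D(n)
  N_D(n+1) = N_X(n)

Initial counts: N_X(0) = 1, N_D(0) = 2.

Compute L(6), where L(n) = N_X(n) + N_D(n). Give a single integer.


Answer: 1104

Derivation:
Step 0: N_X=1, N_D=2, L=3
Step 1: N_X=6, N_D=1, L=7
Step 2: N_X=14, N_D=6, L=20
Step 3: N_X=40, N_D=14, L=54
Step 4: N_X=108, N_D=40, L=148
Step 5: N_X=296, N_D=108, L=404
Step 6: N_X=808, N_D=296, L=1104


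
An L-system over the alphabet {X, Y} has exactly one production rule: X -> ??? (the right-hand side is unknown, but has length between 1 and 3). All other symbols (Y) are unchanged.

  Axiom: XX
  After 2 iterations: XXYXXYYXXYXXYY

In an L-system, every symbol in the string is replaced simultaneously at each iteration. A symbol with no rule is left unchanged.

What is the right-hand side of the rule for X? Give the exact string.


Answer: XXY

Derivation:
Trying X -> XXY:
  Step 0: XX
  Step 1: XXYXXY
  Step 2: XXYXXYYXXYXXYY
Matches the given result.


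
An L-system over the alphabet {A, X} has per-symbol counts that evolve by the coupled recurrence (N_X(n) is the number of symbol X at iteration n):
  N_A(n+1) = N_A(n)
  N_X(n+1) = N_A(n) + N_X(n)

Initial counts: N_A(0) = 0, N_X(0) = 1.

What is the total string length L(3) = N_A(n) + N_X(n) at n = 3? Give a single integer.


Step 0: N_A=0, N_X=1, L=1
Step 1: N_A=0, N_X=1, L=1
Step 2: N_A=0, N_X=1, L=1
Step 3: N_A=0, N_X=1, L=1

Answer: 1


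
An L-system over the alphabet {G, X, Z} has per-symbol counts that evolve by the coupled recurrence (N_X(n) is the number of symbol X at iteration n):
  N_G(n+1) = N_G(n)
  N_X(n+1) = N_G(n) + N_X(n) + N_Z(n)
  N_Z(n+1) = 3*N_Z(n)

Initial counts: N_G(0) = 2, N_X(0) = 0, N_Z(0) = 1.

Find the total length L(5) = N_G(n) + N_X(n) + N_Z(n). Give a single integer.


Answer: 376

Derivation:
Step 0: N_G=2, N_X=0, N_Z=1, L=3
Step 1: N_G=2, N_X=3, N_Z=3, L=8
Step 2: N_G=2, N_X=8, N_Z=9, L=19
Step 3: N_G=2, N_X=19, N_Z=27, L=48
Step 4: N_G=2, N_X=48, N_Z=81, L=131
Step 5: N_G=2, N_X=131, N_Z=243, L=376


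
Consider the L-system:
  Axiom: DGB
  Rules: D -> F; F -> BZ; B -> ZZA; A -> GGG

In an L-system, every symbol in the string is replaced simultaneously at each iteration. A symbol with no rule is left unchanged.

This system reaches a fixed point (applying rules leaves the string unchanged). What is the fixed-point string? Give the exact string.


Step 0: DGB
Step 1: FGZZA
Step 2: BZGZZGGG
Step 3: ZZAZGZZGGG
Step 4: ZZGGGZGZZGGG
Step 5: ZZGGGZGZZGGG  (unchanged — fixed point at step 4)

Answer: ZZGGGZGZZGGG


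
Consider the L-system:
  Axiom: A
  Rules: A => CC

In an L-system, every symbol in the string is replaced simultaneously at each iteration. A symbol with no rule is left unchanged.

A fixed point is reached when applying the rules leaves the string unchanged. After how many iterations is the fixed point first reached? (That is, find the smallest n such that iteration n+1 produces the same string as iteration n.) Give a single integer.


Answer: 1

Derivation:
Step 0: A
Step 1: CC
Step 2: CC  (unchanged — fixed point at step 1)


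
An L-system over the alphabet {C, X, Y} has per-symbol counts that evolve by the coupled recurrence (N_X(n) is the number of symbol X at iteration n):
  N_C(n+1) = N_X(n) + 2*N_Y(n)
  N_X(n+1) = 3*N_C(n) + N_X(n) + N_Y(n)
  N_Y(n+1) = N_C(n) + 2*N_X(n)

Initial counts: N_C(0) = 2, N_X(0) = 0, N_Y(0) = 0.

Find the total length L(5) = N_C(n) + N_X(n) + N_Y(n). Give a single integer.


Answer: 1492

Derivation:
Step 0: N_C=2, N_X=0, N_Y=0, L=2
Step 1: N_C=0, N_X=6, N_Y=2, L=8
Step 2: N_C=10, N_X=8, N_Y=12, L=30
Step 3: N_C=32, N_X=50, N_Y=26, L=108
Step 4: N_C=102, N_X=172, N_Y=132, L=406
Step 5: N_C=436, N_X=610, N_Y=446, L=1492


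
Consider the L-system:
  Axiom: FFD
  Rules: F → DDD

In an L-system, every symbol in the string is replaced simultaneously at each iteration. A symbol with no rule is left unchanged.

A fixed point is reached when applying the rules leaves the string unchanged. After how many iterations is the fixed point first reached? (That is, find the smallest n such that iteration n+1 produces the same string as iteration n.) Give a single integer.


Answer: 1

Derivation:
Step 0: FFD
Step 1: DDDDDDD
Step 2: DDDDDDD  (unchanged — fixed point at step 1)


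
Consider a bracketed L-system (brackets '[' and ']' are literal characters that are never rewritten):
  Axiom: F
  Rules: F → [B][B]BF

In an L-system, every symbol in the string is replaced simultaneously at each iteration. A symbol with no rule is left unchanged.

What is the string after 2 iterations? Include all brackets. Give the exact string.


Step 0: F
Step 1: [B][B]BF
Step 2: [B][B]B[B][B]BF

Answer: [B][B]B[B][B]BF


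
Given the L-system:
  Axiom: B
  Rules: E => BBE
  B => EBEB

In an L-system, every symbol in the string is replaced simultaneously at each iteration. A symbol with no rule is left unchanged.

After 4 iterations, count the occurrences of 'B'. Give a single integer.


Step 0: B  (1 'B')
Step 1: EBEB  (2 'B')
Step 2: BBEEBEBBBEEBEB  (8 'B')
Step 3: EBEBEBEBBBEBBEEBEBBBEEBEBEBEBEBEBBBEBBEEBEBBBEEBEB  (28 'B')
Step 4: BBEEBEBBBEEBEBBBEEBEBBBEEBEBEBEBEBEBBBEEBEBEBEBBBEBBEEBEBBBEEBEBEBEBEBEBBBEBBEEBEBBBEEBEBBBEEBEBBBEEBEBBBEEBEBBBEEBEBEBEBEBEBBBEEBEBEBEBBBEBBEEBEBBBEEBEBEBEBEBEBBBEBBEEBEBBBEEBEB  (100 'B')

Answer: 100


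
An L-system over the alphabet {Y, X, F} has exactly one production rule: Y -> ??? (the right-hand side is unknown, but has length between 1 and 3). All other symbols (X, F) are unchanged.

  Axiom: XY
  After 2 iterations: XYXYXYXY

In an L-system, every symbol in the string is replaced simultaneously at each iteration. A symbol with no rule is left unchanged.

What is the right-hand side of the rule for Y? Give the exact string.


Trying Y -> YXY:
  Step 0: XY
  Step 1: XYXY
  Step 2: XYXYXYXY
Matches the given result.

Answer: YXY


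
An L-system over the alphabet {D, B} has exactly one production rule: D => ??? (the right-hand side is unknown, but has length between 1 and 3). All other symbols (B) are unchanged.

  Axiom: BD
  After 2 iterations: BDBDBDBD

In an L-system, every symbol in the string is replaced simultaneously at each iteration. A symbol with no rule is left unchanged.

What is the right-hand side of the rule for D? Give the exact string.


Trying D => DBD:
  Step 0: BD
  Step 1: BDBD
  Step 2: BDBDBDBD
Matches the given result.

Answer: DBD


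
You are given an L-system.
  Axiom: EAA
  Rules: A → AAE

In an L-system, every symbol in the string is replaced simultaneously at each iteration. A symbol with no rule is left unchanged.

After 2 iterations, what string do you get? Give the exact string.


Step 0: EAA
Step 1: EAAEAAE
Step 2: EAAEAAEEAAEAAEE

Answer: EAAEAAEEAAEAAEE


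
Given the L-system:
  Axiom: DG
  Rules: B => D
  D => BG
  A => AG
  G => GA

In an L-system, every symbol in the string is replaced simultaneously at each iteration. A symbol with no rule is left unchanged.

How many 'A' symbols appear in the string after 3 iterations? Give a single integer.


Step 0: DG  (0 'A')
Step 1: BGGA  (1 'A')
Step 2: DGAGAAG  (3 'A')
Step 3: BGGAAGGAAGAGGA  (6 'A')

Answer: 6


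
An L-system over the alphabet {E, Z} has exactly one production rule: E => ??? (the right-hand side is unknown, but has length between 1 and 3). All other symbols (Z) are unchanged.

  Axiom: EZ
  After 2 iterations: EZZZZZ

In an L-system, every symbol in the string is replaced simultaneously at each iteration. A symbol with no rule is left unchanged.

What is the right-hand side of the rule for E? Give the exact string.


Trying E => EZZ:
  Step 0: EZ
  Step 1: EZZZ
  Step 2: EZZZZZ
Matches the given result.

Answer: EZZ


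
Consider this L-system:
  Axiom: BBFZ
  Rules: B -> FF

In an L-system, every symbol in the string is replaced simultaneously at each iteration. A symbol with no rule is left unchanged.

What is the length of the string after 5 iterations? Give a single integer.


Answer: 6

Derivation:
Step 0: length = 4
Step 1: length = 6
Step 2: length = 6
Step 3: length = 6
Step 4: length = 6
Step 5: length = 6


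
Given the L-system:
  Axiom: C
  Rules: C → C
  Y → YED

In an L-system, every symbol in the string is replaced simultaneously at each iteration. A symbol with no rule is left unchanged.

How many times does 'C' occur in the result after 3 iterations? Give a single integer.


Answer: 1

Derivation:
Step 0: C  (1 'C')
Step 1: C  (1 'C')
Step 2: C  (1 'C')
Step 3: C  (1 'C')


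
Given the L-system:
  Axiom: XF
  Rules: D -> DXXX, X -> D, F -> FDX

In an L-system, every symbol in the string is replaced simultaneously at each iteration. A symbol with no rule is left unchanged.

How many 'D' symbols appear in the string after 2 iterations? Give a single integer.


Step 0: XF  (0 'D')
Step 1: DFDX  (2 'D')
Step 2: DXXXFDXDXXXD  (4 'D')

Answer: 4


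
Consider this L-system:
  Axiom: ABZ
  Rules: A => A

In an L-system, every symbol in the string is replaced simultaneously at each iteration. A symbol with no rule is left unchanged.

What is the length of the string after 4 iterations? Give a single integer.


Step 0: length = 3
Step 1: length = 3
Step 2: length = 3
Step 3: length = 3
Step 4: length = 3

Answer: 3


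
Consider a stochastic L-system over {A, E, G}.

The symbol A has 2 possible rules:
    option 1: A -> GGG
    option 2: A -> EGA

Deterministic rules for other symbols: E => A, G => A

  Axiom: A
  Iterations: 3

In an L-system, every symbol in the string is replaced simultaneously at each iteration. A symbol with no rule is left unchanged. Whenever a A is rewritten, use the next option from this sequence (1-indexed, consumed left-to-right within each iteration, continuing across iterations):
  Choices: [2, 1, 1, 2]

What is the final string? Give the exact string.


Step 0: A
Step 1: EGA  (used choices [2])
Step 2: AAGGG  (used choices [1])
Step 3: GGGEGAAAA  (used choices [1, 2])

Answer: GGGEGAAAA


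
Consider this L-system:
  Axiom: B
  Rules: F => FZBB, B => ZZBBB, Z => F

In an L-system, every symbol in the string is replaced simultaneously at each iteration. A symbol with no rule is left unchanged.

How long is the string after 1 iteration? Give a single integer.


Answer: 5

Derivation:
Step 0: length = 1
Step 1: length = 5


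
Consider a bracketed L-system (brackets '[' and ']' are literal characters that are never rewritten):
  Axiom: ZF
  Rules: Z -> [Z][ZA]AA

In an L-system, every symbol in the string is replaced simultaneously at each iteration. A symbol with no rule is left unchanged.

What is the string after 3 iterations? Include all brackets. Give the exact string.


Step 0: ZF
Step 1: [Z][ZA]AAF
Step 2: [[Z][ZA]AA][[Z][ZA]AAA]AAF
Step 3: [[[Z][ZA]AA][[Z][ZA]AAA]AA][[[Z][ZA]AA][[Z][ZA]AAA]AAA]AAF

Answer: [[[Z][ZA]AA][[Z][ZA]AAA]AA][[[Z][ZA]AA][[Z][ZA]AAA]AAA]AAF


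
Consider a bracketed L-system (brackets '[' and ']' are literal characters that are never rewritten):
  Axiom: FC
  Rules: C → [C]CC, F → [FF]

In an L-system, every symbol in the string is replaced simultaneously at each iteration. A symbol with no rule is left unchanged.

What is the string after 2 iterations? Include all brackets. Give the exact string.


Step 0: FC
Step 1: [FF][C]CC
Step 2: [[FF][FF]][[C]CC][C]CC[C]CC

Answer: [[FF][FF]][[C]CC][C]CC[C]CC


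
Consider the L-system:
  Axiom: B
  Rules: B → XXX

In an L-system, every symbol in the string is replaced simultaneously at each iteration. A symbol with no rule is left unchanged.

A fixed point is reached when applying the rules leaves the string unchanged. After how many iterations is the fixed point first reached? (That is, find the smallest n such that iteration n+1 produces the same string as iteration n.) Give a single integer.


Step 0: B
Step 1: XXX
Step 2: XXX  (unchanged — fixed point at step 1)

Answer: 1


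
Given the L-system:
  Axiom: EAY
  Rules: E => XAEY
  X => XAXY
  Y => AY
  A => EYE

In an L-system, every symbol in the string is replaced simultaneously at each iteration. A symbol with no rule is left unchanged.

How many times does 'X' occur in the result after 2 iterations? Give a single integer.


Step 0: EAY  (0 'X')
Step 1: XAEYEYEAY  (1 'X')
Step 2: XAXYEYEXAEYAYXAEYAYXAEYEYEAY  (5 'X')

Answer: 5


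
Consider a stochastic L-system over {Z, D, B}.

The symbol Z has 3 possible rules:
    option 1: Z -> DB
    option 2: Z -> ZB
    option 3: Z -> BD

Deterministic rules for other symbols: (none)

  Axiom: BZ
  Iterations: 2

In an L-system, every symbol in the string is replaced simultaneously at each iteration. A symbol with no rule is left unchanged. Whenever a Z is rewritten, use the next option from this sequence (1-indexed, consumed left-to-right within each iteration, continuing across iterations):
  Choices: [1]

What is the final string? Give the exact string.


Answer: BDB

Derivation:
Step 0: BZ
Step 1: BDB  (used choices [1])
Step 2: BDB  (used choices [])


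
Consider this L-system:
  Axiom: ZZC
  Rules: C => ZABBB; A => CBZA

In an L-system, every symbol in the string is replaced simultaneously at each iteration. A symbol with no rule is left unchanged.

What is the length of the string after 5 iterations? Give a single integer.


Step 0: length = 3
Step 1: length = 7
Step 2: length = 10
Step 3: length = 17
Step 4: length = 27
Step 5: length = 44

Answer: 44


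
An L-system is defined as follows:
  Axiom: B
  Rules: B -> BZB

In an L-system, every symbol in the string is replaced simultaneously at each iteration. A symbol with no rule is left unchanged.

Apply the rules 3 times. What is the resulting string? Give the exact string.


Answer: BZBZBZBZBZBZBZB

Derivation:
Step 0: B
Step 1: BZB
Step 2: BZBZBZB
Step 3: BZBZBZBZBZBZBZB


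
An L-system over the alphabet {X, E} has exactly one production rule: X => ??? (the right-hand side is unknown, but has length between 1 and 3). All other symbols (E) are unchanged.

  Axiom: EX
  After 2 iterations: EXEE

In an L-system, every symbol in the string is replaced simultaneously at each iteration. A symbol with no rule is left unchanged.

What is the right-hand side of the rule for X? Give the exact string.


Answer: XE

Derivation:
Trying X => XE:
  Step 0: EX
  Step 1: EXE
  Step 2: EXEE
Matches the given result.


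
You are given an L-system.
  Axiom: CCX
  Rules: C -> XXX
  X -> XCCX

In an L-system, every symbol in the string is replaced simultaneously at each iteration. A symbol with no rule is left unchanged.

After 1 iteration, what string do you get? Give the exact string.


Answer: XXXXXXXCCX

Derivation:
Step 0: CCX
Step 1: XXXXXXXCCX


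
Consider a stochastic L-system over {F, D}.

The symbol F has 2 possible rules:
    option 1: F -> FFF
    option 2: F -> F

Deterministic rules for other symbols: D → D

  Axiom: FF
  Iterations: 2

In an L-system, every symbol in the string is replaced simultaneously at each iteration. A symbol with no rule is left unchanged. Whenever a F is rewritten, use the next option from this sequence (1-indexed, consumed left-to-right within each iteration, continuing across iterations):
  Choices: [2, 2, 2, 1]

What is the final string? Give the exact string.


Step 0: FF
Step 1: FF  (used choices [2, 2])
Step 2: FFFF  (used choices [2, 1])

Answer: FFFF


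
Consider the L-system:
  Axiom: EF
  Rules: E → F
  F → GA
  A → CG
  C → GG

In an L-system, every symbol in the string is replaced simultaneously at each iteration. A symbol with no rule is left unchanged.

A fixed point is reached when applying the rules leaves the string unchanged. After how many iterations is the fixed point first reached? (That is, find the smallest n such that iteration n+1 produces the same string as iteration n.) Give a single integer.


Step 0: EF
Step 1: FGA
Step 2: GAGCG
Step 3: GCGGGGG
Step 4: GGGGGGGG
Step 5: GGGGGGGG  (unchanged — fixed point at step 4)

Answer: 4


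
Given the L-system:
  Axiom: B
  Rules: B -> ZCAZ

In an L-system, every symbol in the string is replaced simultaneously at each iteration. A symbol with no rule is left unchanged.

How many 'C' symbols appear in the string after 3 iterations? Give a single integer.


Step 0: B  (0 'C')
Step 1: ZCAZ  (1 'C')
Step 2: ZCAZ  (1 'C')
Step 3: ZCAZ  (1 'C')

Answer: 1


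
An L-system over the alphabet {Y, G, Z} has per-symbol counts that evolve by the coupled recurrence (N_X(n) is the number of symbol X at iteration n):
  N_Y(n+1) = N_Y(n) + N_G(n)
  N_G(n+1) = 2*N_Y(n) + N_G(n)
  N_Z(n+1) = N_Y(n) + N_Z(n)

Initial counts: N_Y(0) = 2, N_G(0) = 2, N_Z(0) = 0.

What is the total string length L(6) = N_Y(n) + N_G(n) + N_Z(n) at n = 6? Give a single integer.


Answer: 1054

Derivation:
Step 0: N_Y=2, N_G=2, N_Z=0, L=4
Step 1: N_Y=4, N_G=6, N_Z=2, L=12
Step 2: N_Y=10, N_G=14, N_Z=6, L=30
Step 3: N_Y=24, N_G=34, N_Z=16, L=74
Step 4: N_Y=58, N_G=82, N_Z=40, L=180
Step 5: N_Y=140, N_G=198, N_Z=98, L=436
Step 6: N_Y=338, N_G=478, N_Z=238, L=1054


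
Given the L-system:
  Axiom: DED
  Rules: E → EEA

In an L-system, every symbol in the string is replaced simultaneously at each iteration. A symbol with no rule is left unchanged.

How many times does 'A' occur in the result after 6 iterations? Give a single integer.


Answer: 63

Derivation:
Step 0: DED  (0 'A')
Step 1: DEEAD  (1 'A')
Step 2: DEEAEEAAD  (3 'A')
Step 3: DEEAEEAAEEAEEAAAD  (7 'A')
Step 4: DEEAEEAAEEAEEAAAEEAEEAAEEAEEAAAAD  (15 'A')
Step 5: DEEAEEAAEEAEEAAAEEAEEAAEEAEEAAAAEEAEEAAEEAEEAAAEEAEEAAEEAEEAAAAAD  (31 'A')
Step 6: DEEAEEAAEEAEEAAAEEAEEAAEEAEEAAAAEEAEEAAEEAEEAAAEEAEEAAEEAEEAAAAAEEAEEAAEEAEEAAAEEAEEAAEEAEEAAAAEEAEEAAEEAEEAAAEEAEEAAEEAEEAAAAAAD  (63 'A')


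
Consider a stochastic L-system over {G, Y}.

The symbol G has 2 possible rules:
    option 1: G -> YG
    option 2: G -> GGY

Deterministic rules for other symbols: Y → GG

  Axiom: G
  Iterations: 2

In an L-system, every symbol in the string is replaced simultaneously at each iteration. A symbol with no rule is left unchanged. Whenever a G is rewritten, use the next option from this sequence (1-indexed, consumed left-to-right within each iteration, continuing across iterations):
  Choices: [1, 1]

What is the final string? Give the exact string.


Step 0: G
Step 1: YG  (used choices [1])
Step 2: GGYG  (used choices [1])

Answer: GGYG


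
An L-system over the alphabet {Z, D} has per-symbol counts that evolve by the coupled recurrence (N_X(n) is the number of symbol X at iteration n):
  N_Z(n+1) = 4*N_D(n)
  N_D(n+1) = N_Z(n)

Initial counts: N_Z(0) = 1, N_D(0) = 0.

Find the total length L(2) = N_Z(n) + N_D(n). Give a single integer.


Answer: 4

Derivation:
Step 0: N_Z=1, N_D=0, L=1
Step 1: N_Z=0, N_D=1, L=1
Step 2: N_Z=4, N_D=0, L=4


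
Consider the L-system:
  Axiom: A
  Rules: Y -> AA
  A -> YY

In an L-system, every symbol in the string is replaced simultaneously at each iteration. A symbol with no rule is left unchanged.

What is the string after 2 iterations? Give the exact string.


Step 0: A
Step 1: YY
Step 2: AAAA

Answer: AAAA


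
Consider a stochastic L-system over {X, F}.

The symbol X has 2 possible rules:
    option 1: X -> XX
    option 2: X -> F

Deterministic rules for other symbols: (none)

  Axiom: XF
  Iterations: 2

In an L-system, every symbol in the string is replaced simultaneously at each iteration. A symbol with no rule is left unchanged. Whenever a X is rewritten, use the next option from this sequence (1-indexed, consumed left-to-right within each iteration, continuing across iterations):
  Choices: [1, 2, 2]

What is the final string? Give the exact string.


Step 0: XF
Step 1: XXF  (used choices [1])
Step 2: FFF  (used choices [2, 2])

Answer: FFF


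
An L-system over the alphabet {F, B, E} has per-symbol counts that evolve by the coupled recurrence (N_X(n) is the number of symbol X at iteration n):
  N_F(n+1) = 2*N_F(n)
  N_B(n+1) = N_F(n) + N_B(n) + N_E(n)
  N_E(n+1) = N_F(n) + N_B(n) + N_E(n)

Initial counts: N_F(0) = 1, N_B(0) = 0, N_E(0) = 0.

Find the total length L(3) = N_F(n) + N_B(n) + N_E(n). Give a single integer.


Answer: 32

Derivation:
Step 0: N_F=1, N_B=0, N_E=0, L=1
Step 1: N_F=2, N_B=1, N_E=1, L=4
Step 2: N_F=4, N_B=4, N_E=4, L=12
Step 3: N_F=8, N_B=12, N_E=12, L=32


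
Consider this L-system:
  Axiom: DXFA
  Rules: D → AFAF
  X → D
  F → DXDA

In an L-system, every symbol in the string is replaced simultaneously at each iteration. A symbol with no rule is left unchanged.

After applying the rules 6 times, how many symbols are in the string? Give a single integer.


Step 0: length = 4
Step 1: length = 10
Step 2: length = 25
Step 3: length = 58
Step 4: length = 130
Step 5: length = 292
Step 6: length = 646

Answer: 646


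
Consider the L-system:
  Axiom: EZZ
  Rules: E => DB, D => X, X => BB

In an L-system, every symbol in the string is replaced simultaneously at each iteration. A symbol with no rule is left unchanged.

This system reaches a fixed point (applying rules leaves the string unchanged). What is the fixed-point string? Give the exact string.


Step 0: EZZ
Step 1: DBZZ
Step 2: XBZZ
Step 3: BBBZZ
Step 4: BBBZZ  (unchanged — fixed point at step 3)

Answer: BBBZZ


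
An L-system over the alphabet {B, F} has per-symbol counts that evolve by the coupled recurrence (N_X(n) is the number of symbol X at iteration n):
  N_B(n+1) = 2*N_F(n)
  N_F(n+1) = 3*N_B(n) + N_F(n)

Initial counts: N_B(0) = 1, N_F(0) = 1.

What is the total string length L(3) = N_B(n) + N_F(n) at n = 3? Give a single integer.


Answer: 54

Derivation:
Step 0: N_B=1, N_F=1, L=2
Step 1: N_B=2, N_F=4, L=6
Step 2: N_B=8, N_F=10, L=18
Step 3: N_B=20, N_F=34, L=54


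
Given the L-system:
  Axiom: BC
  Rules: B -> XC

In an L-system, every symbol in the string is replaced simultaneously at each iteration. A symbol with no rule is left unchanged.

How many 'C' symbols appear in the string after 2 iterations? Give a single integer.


Answer: 2

Derivation:
Step 0: BC  (1 'C')
Step 1: XCC  (2 'C')
Step 2: XCC  (2 'C')


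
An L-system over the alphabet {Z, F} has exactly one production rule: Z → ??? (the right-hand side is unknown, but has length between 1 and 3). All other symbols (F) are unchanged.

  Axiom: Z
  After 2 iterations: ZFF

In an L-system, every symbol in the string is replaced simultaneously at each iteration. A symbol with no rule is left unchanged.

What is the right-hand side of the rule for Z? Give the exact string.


Answer: ZF

Derivation:
Trying Z → ZF:
  Step 0: Z
  Step 1: ZF
  Step 2: ZFF
Matches the given result.


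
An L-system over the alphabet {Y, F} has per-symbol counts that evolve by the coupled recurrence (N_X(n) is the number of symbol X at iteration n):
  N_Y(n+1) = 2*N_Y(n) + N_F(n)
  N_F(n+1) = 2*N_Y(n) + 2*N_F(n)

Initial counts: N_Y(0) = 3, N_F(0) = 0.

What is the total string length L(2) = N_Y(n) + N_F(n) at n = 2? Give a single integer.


Answer: 42

Derivation:
Step 0: N_Y=3, N_F=0, L=3
Step 1: N_Y=6, N_F=6, L=12
Step 2: N_Y=18, N_F=24, L=42


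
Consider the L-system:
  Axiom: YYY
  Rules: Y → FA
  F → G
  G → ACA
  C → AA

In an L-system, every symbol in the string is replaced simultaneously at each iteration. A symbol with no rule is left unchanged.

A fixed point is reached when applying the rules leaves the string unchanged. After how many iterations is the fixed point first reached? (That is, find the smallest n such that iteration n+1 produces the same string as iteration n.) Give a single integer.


Answer: 4

Derivation:
Step 0: YYY
Step 1: FAFAFA
Step 2: GAGAGA
Step 3: ACAAACAAACAA
Step 4: AAAAAAAAAAAAAAA
Step 5: AAAAAAAAAAAAAAA  (unchanged — fixed point at step 4)


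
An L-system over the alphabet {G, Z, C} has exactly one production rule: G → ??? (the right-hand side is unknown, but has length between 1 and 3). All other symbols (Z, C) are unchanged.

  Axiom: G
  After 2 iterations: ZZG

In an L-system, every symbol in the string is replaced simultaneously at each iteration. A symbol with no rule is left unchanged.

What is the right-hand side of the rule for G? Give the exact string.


Answer: ZG

Derivation:
Trying G → ZG:
  Step 0: G
  Step 1: ZG
  Step 2: ZZG
Matches the given result.


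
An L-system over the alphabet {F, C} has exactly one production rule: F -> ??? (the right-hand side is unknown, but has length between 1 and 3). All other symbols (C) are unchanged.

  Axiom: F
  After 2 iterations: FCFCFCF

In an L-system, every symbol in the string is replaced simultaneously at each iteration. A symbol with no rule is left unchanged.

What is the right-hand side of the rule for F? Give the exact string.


Answer: FCF

Derivation:
Trying F -> FCF:
  Step 0: F
  Step 1: FCF
  Step 2: FCFCFCF
Matches the given result.


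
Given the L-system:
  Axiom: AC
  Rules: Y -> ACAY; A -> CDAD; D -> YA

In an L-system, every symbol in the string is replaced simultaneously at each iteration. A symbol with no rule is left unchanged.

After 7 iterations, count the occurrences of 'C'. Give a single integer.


Answer: 380

Derivation:
Final string: CCCDADCCDADACAYCYACDADYACACAYCDADCYACDADYAACAYCDADCDADCCDADACAYCYACDADYACCCDADCCDADACAYCYACDADYACACAYCDADCYACDADYAACAYCDADCDADCCDADACAYCYACDADYACACAYCDADCYACDADYAACAYCDADCCACAYCDADCYACDADYAACAYCDADCYACDADYACCYACDADYACDADCCDADACAYCCYACDADYACCYACDADYACDADCCDADACAYCACAYCDADCYACDADYAACAYCDADCCDADCCDADACAYCYACDADYACACAYCDADCYACDADYAACAYCDADCDADCCDADACAYCYACDADYACYACDADYACCYACDADYACDADCCDADACAYCACAYCDADCYACDADYAACAYCDADCCACAYCDADCYACDADYAACAYCDADCCACAYCDADCYACDADYAACAYCDADCYACDADYACCYACDADYACDADCCDADACAYCCDADCCDADACAYCYACDADYACACAYCDADCYACDADYAACAYCDADCDADCCDADACAYCYACDADYACCYACDADYACCYACDADYACDADCCDADACAYCACAYCDADCYACDADYAACAYCDADCCDADCCDADACAYCYACDADYACACAYCDADCYACDADYAACAYCDADCDADCCDADACAYCYACDADYACYACDADYACCYACDADYACDADCCDADACAYCACAYCDADCYACDADYAACAYCDADCACAYCDADCYACDADYAACAYCDADCCACAYCDADCYACDADYAACAYCDADCYACDADYACCYACDADYACDADCCDADACAYCCDADCCDADACAYCYACDADYACACAYCDADCYACDADYAACAYCDADCDADCCDADACAYCYACDADYACCDADCCDADACAYCYACDADYACACAYCDADCYACDADYAACAYCDADCDADCCDADACAYCYACDADYACCCDADCCDADACAYCYACDADYACACAYCDADCYACDADYAACAYCDADCDADCCDADACAYCYACDADYACACAYCDADCYACDADYAACAYCDADCCACAYCDADCYACDADYAACAYCDADCYACDADYACCYACDADYACDADCCDADACAYCCYACDADYACCYACDADYACDADCCDADACAYCACAYCDADCYACDADYAACAYCDADCCDADCCDADACAYCYACDADYACACAYCDADCYACDADYAACAYCDADCDADCCDADACAYCYACDADYACYACDADYACCYACDADYACDADCCDADACAYCACAYCDADCYACDADYAACAYCDADC
Count of 'C': 380


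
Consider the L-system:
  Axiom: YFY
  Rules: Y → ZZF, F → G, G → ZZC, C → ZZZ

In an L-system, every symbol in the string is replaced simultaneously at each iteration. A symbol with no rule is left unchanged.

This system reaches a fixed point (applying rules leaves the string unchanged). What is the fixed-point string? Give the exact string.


Answer: ZZZZZZZZZZZZZZZZZZZ

Derivation:
Step 0: YFY
Step 1: ZZFGZZF
Step 2: ZZGZZCZZG
Step 3: ZZZZCZZZZZZZZZC
Step 4: ZZZZZZZZZZZZZZZZZZZ
Step 5: ZZZZZZZZZZZZZZZZZZZ  (unchanged — fixed point at step 4)


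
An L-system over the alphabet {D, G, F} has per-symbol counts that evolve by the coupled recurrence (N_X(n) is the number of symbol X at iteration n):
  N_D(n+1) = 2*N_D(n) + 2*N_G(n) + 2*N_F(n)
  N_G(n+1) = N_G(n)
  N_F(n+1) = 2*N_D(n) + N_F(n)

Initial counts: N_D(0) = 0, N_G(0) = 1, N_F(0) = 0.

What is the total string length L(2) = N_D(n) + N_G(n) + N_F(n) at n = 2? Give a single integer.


Answer: 11

Derivation:
Step 0: N_D=0, N_G=1, N_F=0, L=1
Step 1: N_D=2, N_G=1, N_F=0, L=3
Step 2: N_D=6, N_G=1, N_F=4, L=11


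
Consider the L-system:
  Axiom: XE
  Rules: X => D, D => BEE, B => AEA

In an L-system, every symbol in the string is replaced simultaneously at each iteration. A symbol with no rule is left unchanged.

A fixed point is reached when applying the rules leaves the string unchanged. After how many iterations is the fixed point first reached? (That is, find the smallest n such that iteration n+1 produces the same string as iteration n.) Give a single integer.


Answer: 3

Derivation:
Step 0: XE
Step 1: DE
Step 2: BEEE
Step 3: AEAEEE
Step 4: AEAEEE  (unchanged — fixed point at step 3)


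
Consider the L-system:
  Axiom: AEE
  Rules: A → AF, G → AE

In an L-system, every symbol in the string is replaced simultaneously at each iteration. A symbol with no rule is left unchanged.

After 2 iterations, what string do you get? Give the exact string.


Step 0: AEE
Step 1: AFEE
Step 2: AFFEE

Answer: AFFEE


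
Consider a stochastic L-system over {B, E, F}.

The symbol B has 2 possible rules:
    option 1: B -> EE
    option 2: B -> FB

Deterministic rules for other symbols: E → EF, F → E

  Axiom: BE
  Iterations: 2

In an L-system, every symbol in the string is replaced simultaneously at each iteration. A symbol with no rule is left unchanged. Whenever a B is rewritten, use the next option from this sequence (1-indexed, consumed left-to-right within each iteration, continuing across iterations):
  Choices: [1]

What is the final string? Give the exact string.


Answer: EFEFEFE

Derivation:
Step 0: BE
Step 1: EEEF  (used choices [1])
Step 2: EFEFEFE  (used choices [])


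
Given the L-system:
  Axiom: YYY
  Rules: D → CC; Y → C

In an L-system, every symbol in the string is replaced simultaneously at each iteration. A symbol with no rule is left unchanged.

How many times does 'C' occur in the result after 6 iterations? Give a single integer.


Answer: 3

Derivation:
Step 0: YYY  (0 'C')
Step 1: CCC  (3 'C')
Step 2: CCC  (3 'C')
Step 3: CCC  (3 'C')
Step 4: CCC  (3 'C')
Step 5: CCC  (3 'C')
Step 6: CCC  (3 'C')


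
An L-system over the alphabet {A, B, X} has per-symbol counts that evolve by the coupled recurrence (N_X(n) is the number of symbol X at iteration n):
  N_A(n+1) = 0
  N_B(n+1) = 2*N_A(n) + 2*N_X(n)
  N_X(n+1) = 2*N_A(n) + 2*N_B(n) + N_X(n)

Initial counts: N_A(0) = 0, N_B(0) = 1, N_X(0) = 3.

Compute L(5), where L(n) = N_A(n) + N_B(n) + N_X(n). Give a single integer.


Step 0: N_A=0, N_B=1, N_X=3, L=4
Step 1: N_A=0, N_B=6, N_X=5, L=11
Step 2: N_A=0, N_B=10, N_X=17, L=27
Step 3: N_A=0, N_B=34, N_X=37, L=71
Step 4: N_A=0, N_B=74, N_X=105, L=179
Step 5: N_A=0, N_B=210, N_X=253, L=463

Answer: 463


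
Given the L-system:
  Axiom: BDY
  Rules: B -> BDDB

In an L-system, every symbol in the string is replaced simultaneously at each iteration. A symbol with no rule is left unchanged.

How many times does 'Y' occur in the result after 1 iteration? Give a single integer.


Step 0: BDY  (1 'Y')
Step 1: BDDBDY  (1 'Y')

Answer: 1


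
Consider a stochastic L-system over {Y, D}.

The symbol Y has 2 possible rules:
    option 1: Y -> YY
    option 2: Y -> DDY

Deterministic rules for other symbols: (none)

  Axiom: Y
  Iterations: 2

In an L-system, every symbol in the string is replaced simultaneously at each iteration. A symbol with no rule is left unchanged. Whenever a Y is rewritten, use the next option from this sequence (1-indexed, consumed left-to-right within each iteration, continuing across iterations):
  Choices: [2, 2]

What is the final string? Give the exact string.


Step 0: Y
Step 1: DDY  (used choices [2])
Step 2: DDDDY  (used choices [2])

Answer: DDDDY


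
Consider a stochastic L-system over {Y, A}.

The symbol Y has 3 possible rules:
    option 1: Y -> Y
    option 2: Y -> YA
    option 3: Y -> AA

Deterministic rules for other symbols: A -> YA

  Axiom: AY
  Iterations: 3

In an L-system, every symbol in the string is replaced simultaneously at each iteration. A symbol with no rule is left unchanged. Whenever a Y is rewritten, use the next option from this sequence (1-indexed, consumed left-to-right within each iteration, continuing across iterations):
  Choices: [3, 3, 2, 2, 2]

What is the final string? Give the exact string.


Step 0: AY
Step 1: YAAA  (used choices [3])
Step 2: AAYAYAYA  (used choices [3])
Step 3: YAYAYAYAYAYAYAYA  (used choices [2, 2, 2])

Answer: YAYAYAYAYAYAYAYA


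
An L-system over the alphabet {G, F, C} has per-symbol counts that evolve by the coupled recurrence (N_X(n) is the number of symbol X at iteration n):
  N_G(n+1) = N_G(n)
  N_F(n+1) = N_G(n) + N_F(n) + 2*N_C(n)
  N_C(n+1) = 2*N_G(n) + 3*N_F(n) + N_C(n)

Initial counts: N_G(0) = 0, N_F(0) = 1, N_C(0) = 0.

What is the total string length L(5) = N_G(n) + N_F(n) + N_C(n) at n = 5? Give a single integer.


Step 0: N_G=0, N_F=1, N_C=0, L=1
Step 1: N_G=0, N_F=1, N_C=3, L=4
Step 2: N_G=0, N_F=7, N_C=6, L=13
Step 3: N_G=0, N_F=19, N_C=27, L=46
Step 4: N_G=0, N_F=73, N_C=84, L=157
Step 5: N_G=0, N_F=241, N_C=303, L=544

Answer: 544


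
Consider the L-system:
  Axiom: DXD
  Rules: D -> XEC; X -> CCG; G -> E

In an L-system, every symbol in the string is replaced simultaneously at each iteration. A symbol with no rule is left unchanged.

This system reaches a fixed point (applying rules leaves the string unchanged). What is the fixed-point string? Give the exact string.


Answer: CCEECCCECCEEC

Derivation:
Step 0: DXD
Step 1: XECCCGXEC
Step 2: CCGECCCECCGEC
Step 3: CCEECCCECCEEC
Step 4: CCEECCCECCEEC  (unchanged — fixed point at step 3)


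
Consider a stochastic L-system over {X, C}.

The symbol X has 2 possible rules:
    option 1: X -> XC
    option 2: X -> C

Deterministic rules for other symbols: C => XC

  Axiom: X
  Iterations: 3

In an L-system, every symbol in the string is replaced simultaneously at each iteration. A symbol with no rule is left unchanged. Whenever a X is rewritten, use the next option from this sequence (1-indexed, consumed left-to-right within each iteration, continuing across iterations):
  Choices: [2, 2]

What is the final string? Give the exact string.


Answer: CXC

Derivation:
Step 0: X
Step 1: C  (used choices [2])
Step 2: XC  (used choices [])
Step 3: CXC  (used choices [2])


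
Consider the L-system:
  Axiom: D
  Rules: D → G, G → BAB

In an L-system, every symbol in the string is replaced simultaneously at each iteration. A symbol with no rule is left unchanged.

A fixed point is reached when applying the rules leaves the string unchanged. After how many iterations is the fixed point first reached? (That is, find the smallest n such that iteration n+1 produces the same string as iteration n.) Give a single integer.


Step 0: D
Step 1: G
Step 2: BAB
Step 3: BAB  (unchanged — fixed point at step 2)

Answer: 2


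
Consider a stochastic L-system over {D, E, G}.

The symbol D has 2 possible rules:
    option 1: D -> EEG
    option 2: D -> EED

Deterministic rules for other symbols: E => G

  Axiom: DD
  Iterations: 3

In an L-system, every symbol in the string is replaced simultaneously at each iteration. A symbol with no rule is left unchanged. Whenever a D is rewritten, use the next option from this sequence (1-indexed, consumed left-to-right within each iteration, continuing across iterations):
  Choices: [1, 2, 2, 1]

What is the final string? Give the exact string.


Answer: GGGGGGGEEG

Derivation:
Step 0: DD
Step 1: EEGEED  (used choices [1, 2])
Step 2: GGGGGEED  (used choices [2])
Step 3: GGGGGGGEEG  (used choices [1])


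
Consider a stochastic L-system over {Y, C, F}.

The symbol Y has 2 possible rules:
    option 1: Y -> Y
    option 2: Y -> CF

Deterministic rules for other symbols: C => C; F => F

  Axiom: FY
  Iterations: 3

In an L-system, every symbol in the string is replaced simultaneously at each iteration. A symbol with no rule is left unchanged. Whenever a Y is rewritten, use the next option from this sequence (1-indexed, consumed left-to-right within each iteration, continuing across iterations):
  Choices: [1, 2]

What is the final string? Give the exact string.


Step 0: FY
Step 1: FY  (used choices [1])
Step 2: FCF  (used choices [2])
Step 3: FCF  (used choices [])

Answer: FCF


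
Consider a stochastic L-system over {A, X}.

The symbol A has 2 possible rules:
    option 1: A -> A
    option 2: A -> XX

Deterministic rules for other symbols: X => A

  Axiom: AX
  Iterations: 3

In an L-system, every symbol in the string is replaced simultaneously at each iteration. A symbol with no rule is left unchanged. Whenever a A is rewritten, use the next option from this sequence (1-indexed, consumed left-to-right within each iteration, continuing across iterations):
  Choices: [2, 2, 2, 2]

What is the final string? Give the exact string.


Step 0: AX
Step 1: XXA  (used choices [2])
Step 2: AAXX  (used choices [2])
Step 3: XXXXAA  (used choices [2, 2])

Answer: XXXXAA


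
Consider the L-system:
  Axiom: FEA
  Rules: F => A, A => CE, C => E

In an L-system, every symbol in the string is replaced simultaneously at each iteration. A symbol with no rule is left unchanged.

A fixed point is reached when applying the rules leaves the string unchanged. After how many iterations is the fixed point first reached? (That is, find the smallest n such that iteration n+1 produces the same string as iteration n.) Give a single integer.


Answer: 3

Derivation:
Step 0: FEA
Step 1: AECE
Step 2: CEEEE
Step 3: EEEEE
Step 4: EEEEE  (unchanged — fixed point at step 3)


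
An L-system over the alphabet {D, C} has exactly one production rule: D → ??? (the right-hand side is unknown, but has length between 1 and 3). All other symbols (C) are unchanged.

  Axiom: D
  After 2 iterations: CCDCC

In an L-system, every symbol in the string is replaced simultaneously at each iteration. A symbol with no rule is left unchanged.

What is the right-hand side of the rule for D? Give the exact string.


Answer: CDC

Derivation:
Trying D → CDC:
  Step 0: D
  Step 1: CDC
  Step 2: CCDCC
Matches the given result.


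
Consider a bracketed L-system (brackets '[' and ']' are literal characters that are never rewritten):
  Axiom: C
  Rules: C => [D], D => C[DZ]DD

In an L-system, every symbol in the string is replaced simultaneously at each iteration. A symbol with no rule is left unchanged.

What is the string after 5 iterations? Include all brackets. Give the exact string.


Step 0: C
Step 1: [D]
Step 2: [C[DZ]DD]
Step 3: [[D][C[DZ]DDZ]C[DZ]DDC[DZ]DD]
Step 4: [[C[DZ]DD][[D][C[DZ]DDZ]C[DZ]DDC[DZ]DDZ][D][C[DZ]DDZ]C[DZ]DDC[DZ]DD[D][C[DZ]DDZ]C[DZ]DDC[DZ]DD]
Step 5: [[[D][C[DZ]DDZ]C[DZ]DDC[DZ]DD][[C[DZ]DD][[D][C[DZ]DDZ]C[DZ]DDC[DZ]DDZ][D][C[DZ]DDZ]C[DZ]DDC[DZ]DD[D][C[DZ]DDZ]C[DZ]DDC[DZ]DDZ][C[DZ]DD][[D][C[DZ]DDZ]C[DZ]DDC[DZ]DDZ][D][C[DZ]DDZ]C[DZ]DDC[DZ]DD[D][C[DZ]DDZ]C[DZ]DDC[DZ]DD[C[DZ]DD][[D][C[DZ]DDZ]C[DZ]DDC[DZ]DDZ][D][C[DZ]DDZ]C[DZ]DDC[DZ]DD[D][C[DZ]DDZ]C[DZ]DDC[DZ]DD]

Answer: [[[D][C[DZ]DDZ]C[DZ]DDC[DZ]DD][[C[DZ]DD][[D][C[DZ]DDZ]C[DZ]DDC[DZ]DDZ][D][C[DZ]DDZ]C[DZ]DDC[DZ]DD[D][C[DZ]DDZ]C[DZ]DDC[DZ]DDZ][C[DZ]DD][[D][C[DZ]DDZ]C[DZ]DDC[DZ]DDZ][D][C[DZ]DDZ]C[DZ]DDC[DZ]DD[D][C[DZ]DDZ]C[DZ]DDC[DZ]DD[C[DZ]DD][[D][C[DZ]DDZ]C[DZ]DDC[DZ]DDZ][D][C[DZ]DDZ]C[DZ]DDC[DZ]DD[D][C[DZ]DDZ]C[DZ]DDC[DZ]DD]
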